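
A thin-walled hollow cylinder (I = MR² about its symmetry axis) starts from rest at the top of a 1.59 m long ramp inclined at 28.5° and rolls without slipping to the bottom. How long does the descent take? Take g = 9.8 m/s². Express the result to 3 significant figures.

t ≈ 1.17 s

With I = MR², the ratio k = I/(MR²) is 1.
Along the incline Mg sinθ − f = Ma, and torque about the center fR = Iα = kMR²(a/R) gives f = kMa.
Hence a = g sinθ/(1+k) = 9.8×sin28.5°/2 = 2.338 m/s².
Starting from rest, L = ½at², so t = √(2L/a) = √(2×1.59/2.338) ≈ 1.17 s.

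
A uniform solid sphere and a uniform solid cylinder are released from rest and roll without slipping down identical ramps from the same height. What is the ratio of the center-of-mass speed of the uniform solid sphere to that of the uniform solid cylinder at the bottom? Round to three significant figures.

Each satisfies Mgh = ½(1+k)Mv² with k = I/(MR²), so v ∝ 1/√(1+k).
For the uniform solid sphere k = 0.4; for the uniform solid cylinder k = 0.5.
v₁/v₂ = √((1+k₂)/(1+k₁)) = √(1.5/1.4) ≈ 1.04.

v_ratio ≈ 1.04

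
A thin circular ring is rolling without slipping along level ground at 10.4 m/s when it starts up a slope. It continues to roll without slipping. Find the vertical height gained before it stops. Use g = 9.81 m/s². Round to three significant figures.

h ≈ 11.0 m

For this body I = MR², i.e. k = I/(MR²) = 1.
Rolling without slipping gives ω = v/R, so the total kinetic energy is ½Mv² + ½Iω² = ½(1+k)Mv² = Mv².
At the top the kinetic energy is zero, so Mv₀² = Mgh.
Thus h = (1+k)v₀²/(2g) = 2 × 10.4² / (2 × 9.81) ≈ 11.0 m.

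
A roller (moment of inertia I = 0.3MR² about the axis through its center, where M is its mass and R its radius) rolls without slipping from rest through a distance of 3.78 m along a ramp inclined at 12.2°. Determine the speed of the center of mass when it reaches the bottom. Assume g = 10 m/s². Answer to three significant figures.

v ≈ 3.51 m/s

Here I = 0.3MR², so the shape factor k = I/(MR²) = 0.3.
Pure rolling means v = ωR; then KE = ½Mv² + ½I(v/R)² = ½(1+k)Mv² = (13/20)Mv².
The vertical drop is h = L sinθ = 3.78 × sin12.2° = 0.7988 m.
Energy conservation: Mgh = (13/20)Mv², so v = √(2gh/(1+k)) = √(2 × 10 × 0.7988 / 1.3) ≈ 3.51 m/s.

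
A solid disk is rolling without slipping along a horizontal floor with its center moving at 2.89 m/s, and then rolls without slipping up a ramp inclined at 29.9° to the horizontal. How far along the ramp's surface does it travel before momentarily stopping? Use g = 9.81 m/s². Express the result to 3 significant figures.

d ≈ 1.28 m

Here I = (1/2)MR², so the shape factor k = I/(MR²) = 0.5.
Pure rolling means v = ωR; then KE = ½Mv² + ½I(v/R)² = ½(1+k)Mv² = (3/4)Mv².
Setting this equal to Mgh gives the vertical rise h = (1+k)v₀²/(2g) = 1.5×2.89²/(2×9.81) = 0.6385 m.
Along the incline, d = h/sinθ = 0.6385/sin29.9° ≈ 1.28 m.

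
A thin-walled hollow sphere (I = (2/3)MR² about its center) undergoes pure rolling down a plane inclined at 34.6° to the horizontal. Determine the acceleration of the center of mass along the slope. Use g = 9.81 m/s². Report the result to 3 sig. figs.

a ≈ 3.34 m/s²

Here I = (2/3)MR², so the shape factor k = I/(MR²) = 2/3.
Newton's second law down the slope: Mg sinθ − f = Ma. The torque equation fR = Iα (with α = a/R) gives f = kMa.
Eliminating f: Mg sinθ = (1+k)Ma, so a = g sinθ/(1+k) = 9.81 × sin34.6° / 1.667 ≈ 3.34 m/s².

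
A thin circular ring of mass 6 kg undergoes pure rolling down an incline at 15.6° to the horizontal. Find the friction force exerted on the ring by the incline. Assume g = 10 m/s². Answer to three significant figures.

f ≈ 8.07 N

For this body I = MR², i.e. k = I/(MR²) = 1.
Translational: Mg sinθ − f = Ma. Rotational about the CM: fR = Iα = kMRa, so f = kMa.
Combining, a = g sinθ/(1+k) and f = kMa = kMg sinθ/(1+k).
f = 1 × 6 × 10 × sin15.6° / 2 ≈ 8.07 N.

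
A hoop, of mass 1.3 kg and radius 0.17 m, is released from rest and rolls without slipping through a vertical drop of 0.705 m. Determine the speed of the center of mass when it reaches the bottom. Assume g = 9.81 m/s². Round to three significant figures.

For this body I = MR², i.e. k = I/(MR²) = 1.
Rolling without slipping gives ω = v/R, so the total kinetic energy is ½Mv² + ½Iω² = ½(1+k)Mv² = Mv².
Setting Mgh = Mv² gives v = √(2gh/(1+k)) = √(2·9.81·0.705/2) ≈ 2.63 m/s.

v ≈ 2.63 m/s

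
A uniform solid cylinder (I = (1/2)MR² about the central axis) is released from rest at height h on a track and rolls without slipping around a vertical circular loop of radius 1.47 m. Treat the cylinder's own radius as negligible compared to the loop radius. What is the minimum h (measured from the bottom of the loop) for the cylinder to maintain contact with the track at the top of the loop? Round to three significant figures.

h_min ≈ 4.04 m

With I = (1/2)MR², the ratio k = I/(MR²) is 0.5.
At the top of the loop, the minimum-contact condition is Mg = Mv_top²/r, so v_top² = gr.
With ω = v/R, the kinetic energy at speed v is ½(1+k)Mv² = (3/4)Mv².
Energy conservation from release (height h) to the top (height 2r): Mgh = Mg(2r) + (3/4)M·gr.
Thus h_min = 2r + (1+k)r/2 = r(2 + 1.5/2) = 1.47 × 2.75 ≈ 4.04 m.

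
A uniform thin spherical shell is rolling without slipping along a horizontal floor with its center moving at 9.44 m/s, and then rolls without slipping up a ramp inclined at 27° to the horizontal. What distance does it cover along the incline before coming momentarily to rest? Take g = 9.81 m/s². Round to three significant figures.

d ≈ 16.7 m

The moment of inertia is (2/3)MR², giving k ≡ I/(MR²) = 2/3.
Since it rolls without slipping, ω = v/R and KE = ½Mv² + ½Iω² = ½(1+k)Mv² = (5/6)Mv².
Setting this equal to Mgh gives the vertical rise h = (1+k)v₀²/(2g) = 1.667×9.44²/(2×9.81) = 7.57 m.
The distance along the slope is d = h/sinθ = 7.57/sin27° ≈ 16.7 m.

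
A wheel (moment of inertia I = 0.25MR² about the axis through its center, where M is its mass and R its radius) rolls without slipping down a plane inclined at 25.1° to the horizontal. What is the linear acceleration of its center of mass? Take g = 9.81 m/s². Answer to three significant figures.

Here I = 0.25MR², so the shape factor k = I/(MR²) = 0.25.
Newton's second law down the slope: Mg sinθ − f = Ma. The torque equation fR = Iα (with α = a/R) gives f = kMa.
Eliminating f: Mg sinθ = (1+k)Ma, so a = g sinθ/(1+k) = 9.81 × sin25.1° / 1.25 ≈ 3.33 m/s².

a ≈ 3.33 m/s²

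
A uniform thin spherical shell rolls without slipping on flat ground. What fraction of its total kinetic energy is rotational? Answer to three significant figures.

fraction ≈ 0.400

With I = (2/3)MR², the ratio k = I/(MR²) is 2/3.
Since ω = v/R, the translational part is ½Mv² and the rotational part is ½I(v/R)² = ½kMv²; the total is ½(1+k)Mv².
The rotational fraction is therefore k/(1+k) = (2/3)/1.667 ≈ 0.400.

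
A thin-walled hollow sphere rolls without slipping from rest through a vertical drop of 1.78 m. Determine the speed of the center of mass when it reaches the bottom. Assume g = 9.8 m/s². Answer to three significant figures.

The moment of inertia is (2/3)MR², giving k ≡ I/(MR²) = 2/3.
The rolling condition ω = v/R makes the rotational term ½I(v/R)² = ½kMv², so KE_total = ½(1+k)Mv² = (5/6)Mv².
Setting Mgh = (5/6)Mv² gives v = √(2gh/(1+k)) = √(2·9.8·1.78/1.667) ≈ 4.58 m/s.

v ≈ 4.58 m/s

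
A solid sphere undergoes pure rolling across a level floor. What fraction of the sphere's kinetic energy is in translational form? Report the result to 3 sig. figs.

Here I = (2/5)MR², so the shape factor k = I/(MR²) = 0.4.
With ω = v/R, KE_trans = ½Mv² and KE_rot = ½Iω² = ½kMv², so KE_total = ½(1+k)Mv².
The translational fraction is therefore 1/(1+k) = 1/1.4 ≈ 0.714.

fraction ≈ 0.714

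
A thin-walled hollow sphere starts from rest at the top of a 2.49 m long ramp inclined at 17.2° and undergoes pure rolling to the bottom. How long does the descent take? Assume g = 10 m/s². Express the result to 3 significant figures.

The moment of inertia is (2/3)MR², giving k ≡ I/(MR²) = 2/3.
Translational: Mg sinθ − f = Ma. Rotational about the CM: fR = Iα = kMRa, so f = kMa.
Hence a = g sinθ/(1+k) = 10×sin17.2°/1.667 = 1.774 m/s².
Starting from rest, L = ½at², so t = √(2L/a) = √(2×2.49/1.774) ≈ 1.68 s.

t ≈ 1.68 s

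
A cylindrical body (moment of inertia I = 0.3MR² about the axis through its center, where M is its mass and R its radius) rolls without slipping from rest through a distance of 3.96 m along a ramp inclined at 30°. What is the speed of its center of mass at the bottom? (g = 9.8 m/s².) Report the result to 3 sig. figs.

For this body I = 0.3MR², i.e. k = I/(MR²) = 0.3.
Rolling without slipping gives ω = v/R, so the total kinetic energy is ½Mv² + ½Iω² = ½(1+k)Mv² = (13/20)Mv².
The vertical drop is h = L sinθ = 3.96 × sin30° = 1.98 m.
Setting Mgh = (13/20)Mv² gives v = √(2gh/(1+k)) = √(2·9.8·1.98/1.3) ≈ 5.46 m/s.

v ≈ 5.46 m/s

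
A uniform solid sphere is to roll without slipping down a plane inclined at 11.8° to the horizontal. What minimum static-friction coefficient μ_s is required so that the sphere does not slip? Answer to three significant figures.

For this body I = (2/5)MR², i.e. k = I/(MR²) = 0.4.
Newton's second law down the slope: Mg sinθ − f = Ma. The torque equation fR = Iα (with α = a/R) gives f = kMa.
These give a = g sinθ/(1+k) and the required friction f = kMg sinθ/(1+k).
The normal force is N = Mg cosθ, so μ_min = f/N = k tanθ/(1+k).
μ_min = 0.4 × tan11.8° / 1.4 ≈ 0.0597.

μ_min ≈ 0.0597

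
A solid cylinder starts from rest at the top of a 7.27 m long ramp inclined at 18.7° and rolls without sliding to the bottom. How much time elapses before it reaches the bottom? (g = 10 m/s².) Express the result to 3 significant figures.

For this body I = (1/2)MR², i.e. k = I/(MR²) = 0.5.
Translational: Mg sinθ − f = Ma. Rotational about the CM: fR = Iα = kMRa, so f = kMa.
Hence a = g sinθ/(1+k) = 10×sin18.7°/1.5 = 2.137 m/s².
Starting from rest, L = ½at², so t = √(2L/a) = √(2×7.27/2.137) ≈ 2.61 s.

t ≈ 2.61 s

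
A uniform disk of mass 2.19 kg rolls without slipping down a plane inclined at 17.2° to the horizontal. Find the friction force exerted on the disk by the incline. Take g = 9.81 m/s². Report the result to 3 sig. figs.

Here I = (1/2)MR², so the shape factor k = I/(MR²) = 0.5.
Newton's second law down the slope: Mg sinθ − f = Ma. The torque equation fR = Iα (with α = a/R) gives f = kMa.
Combining, a = g sinθ/(1+k) and f = kMa = kMg sinθ/(1+k).
f = 0.5 × 2.19 × 9.81 × sin17.2° / 1.5 ≈ 2.12 N.

f ≈ 2.12 N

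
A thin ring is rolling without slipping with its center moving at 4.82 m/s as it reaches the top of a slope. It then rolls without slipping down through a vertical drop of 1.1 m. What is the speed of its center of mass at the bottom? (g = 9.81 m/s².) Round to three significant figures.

v ≈ 5.83 m/s

With I = MR², the ratio k = I/(MR²) is 1.
The rolling condition ω = v/R makes the rotational term ½I(v/R)² = ½kMv², so KE_total = ½(1+k)Mv² = Mv².
Energy conservation: Mv₀² + Mgh = Mv², so v² = v₀² + 2gh/(1+k).
v = √(4.82² + 2×9.81×1.1/2) = √34.02 ≈ 5.83 m/s.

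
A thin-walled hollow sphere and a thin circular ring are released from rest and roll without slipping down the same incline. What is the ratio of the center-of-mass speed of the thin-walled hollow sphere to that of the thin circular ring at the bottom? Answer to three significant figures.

Each satisfies Mgh = ½(1+k)Mv² with k = I/(MR²), so v ∝ 1/√(1+k).
For the thin-walled hollow sphere k = 2/3; for the thin circular ring k = 1.
v₁/v₂ = √((1+k₂)/(1+k₁)) = √(2/1.667) ≈ 1.10.

v_ratio ≈ 1.10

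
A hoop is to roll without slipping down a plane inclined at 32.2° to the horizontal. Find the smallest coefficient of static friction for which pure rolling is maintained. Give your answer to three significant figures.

μ_min ≈ 0.315

For this body I = MR², i.e. k = I/(MR²) = 1.
Translational: Mg sinθ − f = Ma. Rotational about the CM: fR = Iα = kMRa, so f = kMa.
These give a = g sinθ/(1+k) and the required friction f = kMg sinθ/(1+k).
The normal force is N = Mg cosθ, so μ_min = f/N = k tanθ/(1+k).
μ_min = 1 × tan32.2° / 2 ≈ 0.315.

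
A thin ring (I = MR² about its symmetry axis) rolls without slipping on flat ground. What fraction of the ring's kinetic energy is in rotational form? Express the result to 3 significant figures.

For this body I = MR², i.e. k = I/(MR²) = 1.
Since ω = v/R, the translational part is ½Mv² and the rotational part is ½I(v/R)² = ½kMv²; the total is ½(1+k)Mv².
The rotational fraction is therefore k/(1+k) = 1/2 ≈ 0.500.

fraction ≈ 0.500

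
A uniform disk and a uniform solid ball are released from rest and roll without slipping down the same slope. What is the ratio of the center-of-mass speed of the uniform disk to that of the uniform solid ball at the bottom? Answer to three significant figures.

Each satisfies Mgh = ½(1+k)Mv² with k = I/(MR²), so v ∝ 1/√(1+k).
For the uniform disk k = 0.5; for the uniform solid ball k = 0.4.
v₁/v₂ = √((1+k₂)/(1+k₁)) = √(1.4/1.5) ≈ 0.966.

v_ratio ≈ 0.966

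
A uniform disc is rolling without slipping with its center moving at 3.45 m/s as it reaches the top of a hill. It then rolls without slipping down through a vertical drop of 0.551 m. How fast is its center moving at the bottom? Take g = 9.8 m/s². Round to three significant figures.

Here I = (1/2)MR², so the shape factor k = I/(MR²) = 0.5.
The rolling condition ω = v/R makes the rotational term ½I(v/R)² = ½kMv², so KE_total = ½(1+k)Mv² = (3/4)Mv².
Energy conservation: (3/4)Mv₀² + Mgh = (3/4)Mv², so v² = v₀² + 2gh/(1+k).
v = √(3.45² + 2×9.8×0.551/1.5) = √19.1 ≈ 4.37 m/s.

v ≈ 4.37 m/s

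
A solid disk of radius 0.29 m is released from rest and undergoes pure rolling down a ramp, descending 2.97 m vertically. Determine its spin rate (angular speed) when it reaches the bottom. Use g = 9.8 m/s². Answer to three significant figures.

ω ≈ 21.5 rad/s

With I = (1/2)MR², the ratio k = I/(MR²) is 0.5.
The rolling condition ω = v/R makes the rotational term ½I(v/R)² = ½kMv², so KE_total = ½(1+k)Mv² = (3/4)Mv².
Energy conservation Mgh = ½(1+k)Mv² gives v = √(2gh/(1+k)) = √(2 × 9.8 × 2.97 / 1.5) = 6.23 m/s.
The angular speed follows from ω = v/R = 6.23/0.29 ≈ 21.5 rad/s.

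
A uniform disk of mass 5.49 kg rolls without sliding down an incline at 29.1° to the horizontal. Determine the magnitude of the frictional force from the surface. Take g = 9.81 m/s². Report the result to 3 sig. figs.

f ≈ 8.73 N

Here I = (1/2)MR², so the shape factor k = I/(MR²) = 0.5.
Along the incline Mg sinθ − f = Ma, and torque about the center fR = Iα = kMR²(a/R) gives f = kMa.
Combining, a = g sinθ/(1+k) and f = kMa = kMg sinθ/(1+k).
f = 0.5 × 5.49 × 9.81 × sin29.1° / 1.5 ≈ 8.73 N.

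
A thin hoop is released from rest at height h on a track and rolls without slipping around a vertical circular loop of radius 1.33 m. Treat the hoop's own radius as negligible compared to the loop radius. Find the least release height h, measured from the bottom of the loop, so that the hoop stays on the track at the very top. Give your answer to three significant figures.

Here I = MR², so the shape factor k = I/(MR²) = 1.
At the top, contact is just lost when gravity alone supplies the centripetal force: Mg = Mv_top²/r, i.e. v_top² = gr.
With ω = v/R, the kinetic energy at speed v is ½(1+k)Mv² = Mv².
Energy conservation from release (height h) to the top (height 2r): Mgh = Mg(2r) + M·gr.
Thus h_min = 2r + (1+k)r/2 = r(2 + 2/2) = 1.33 × 3 ≈ 3.99 m.

h_min ≈ 3.99 m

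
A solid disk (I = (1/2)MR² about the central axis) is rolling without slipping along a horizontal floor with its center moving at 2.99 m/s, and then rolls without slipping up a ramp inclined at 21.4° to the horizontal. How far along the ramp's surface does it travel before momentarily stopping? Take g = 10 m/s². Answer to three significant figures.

For this body I = (1/2)MR², i.e. k = I/(MR²) = 0.5.
The rolling condition ω = v/R makes the rotational term ½I(v/R)² = ½kMv², so KE_total = ½(1+k)Mv² = (3/4)Mv².
Setting this equal to Mgh gives the vertical rise h = (1+k)v₀²/(2g) = 1.5×2.99²/(2×10) = 0.6705 m.
Along the incline, d = h/sinθ = 0.6705/sin21.4° ≈ 1.84 m.

d ≈ 1.84 m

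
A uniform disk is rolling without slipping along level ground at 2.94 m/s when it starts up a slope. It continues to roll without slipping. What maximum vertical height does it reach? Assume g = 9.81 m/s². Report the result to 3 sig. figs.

h ≈ 0.661 m

Here I = (1/2)MR², so the shape factor k = I/(MR²) = 0.5.
Since it rolls without slipping, ω = v/R and KE = ½Mv² + ½Iω² = ½(1+k)Mv² = (3/4)Mv².
All of this converts to potential energy at the highest point: (3/4)Mv₀² = Mgh.
Thus h = (1+k)v₀²/(2g) = 1.5 × 2.94² / (2 × 9.81) ≈ 0.661 m.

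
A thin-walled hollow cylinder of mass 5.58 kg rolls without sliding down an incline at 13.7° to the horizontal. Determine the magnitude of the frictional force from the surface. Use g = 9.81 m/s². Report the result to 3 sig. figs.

The moment of inertia is MR², giving k ≡ I/(MR²) = 1.
Newton's second law down the slope: Mg sinθ − f = Ma. The torque equation fR = Iα (with α = a/R) gives f = kMa.
Combining, a = g sinθ/(1+k) and f = kMa = kMg sinθ/(1+k).
f = 1 × 5.58 × 9.81 × sin13.7° / 2 ≈ 6.48 N.

f ≈ 6.48 N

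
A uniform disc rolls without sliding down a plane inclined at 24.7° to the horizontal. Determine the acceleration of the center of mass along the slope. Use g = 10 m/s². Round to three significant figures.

a ≈ 2.79 m/s²

The moment of inertia is (1/2)MR², giving k ≡ I/(MR²) = 0.5.
Along the incline Mg sinθ − f = Ma, and torque about the center fR = Iα = kMR²(a/R) gives f = kMa.
Eliminating f: Mg sinθ = (1+k)Ma, so a = g sinθ/(1+k) = 10 × sin24.7° / 1.5 ≈ 2.79 m/s².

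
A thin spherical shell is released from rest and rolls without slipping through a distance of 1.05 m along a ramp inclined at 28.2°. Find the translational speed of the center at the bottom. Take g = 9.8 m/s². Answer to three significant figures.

For this body I = (2/3)MR², i.e. k = I/(MR²) = 2/3.
The rolling condition ω = v/R makes the rotational term ½I(v/R)² = ½kMv², so KE_total = ½(1+k)Mv² = (5/6)Mv².
The vertical drop is h = L sinθ = 1.05 × sin28.2° = 0.4962 m.
Energy conservation: Mgh = (5/6)Mv², so v = √(2gh/(1+k)) = √(2 × 9.8 × 0.4962 / 1.667) ≈ 2.42 m/s.

v ≈ 2.42 m/s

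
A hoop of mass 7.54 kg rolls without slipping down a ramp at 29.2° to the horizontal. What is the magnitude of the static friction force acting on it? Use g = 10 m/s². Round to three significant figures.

f ≈ 18.4 N

Here I = MR², so the shape factor k = I/(MR²) = 1.
Along the incline Mg sinθ − f = Ma, and torque about the center fR = Iα = kMR²(a/R) gives f = kMa.
Combining, a = g sinθ/(1+k) and f = kMa = kMg sinθ/(1+k).
f = 1 × 7.54 × 10 × sin29.2° / 2 ≈ 18.4 N.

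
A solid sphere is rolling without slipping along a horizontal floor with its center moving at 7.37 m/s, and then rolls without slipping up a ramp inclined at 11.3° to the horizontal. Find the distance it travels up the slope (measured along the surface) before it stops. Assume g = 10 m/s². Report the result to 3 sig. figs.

d ≈ 19.4 m

With I = (2/5)MR², the ratio k = I/(MR²) is 0.4.
The rolling condition ω = v/R makes the rotational term ½I(v/R)² = ½kMv², so KE_total = ½(1+k)Mv² = (7/10)Mv².
Setting this equal to Mgh gives the vertical rise h = (1+k)v₀²/(2g) = 1.4×7.37²/(2×10) = 3.802 m.
Along the incline, d = h/sinθ = 3.802/sin11.3° ≈ 19.4 m.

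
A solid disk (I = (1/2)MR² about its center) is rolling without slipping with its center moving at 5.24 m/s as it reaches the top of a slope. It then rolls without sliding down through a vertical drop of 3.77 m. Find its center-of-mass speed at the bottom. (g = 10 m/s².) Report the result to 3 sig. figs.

Here I = (1/2)MR², so the shape factor k = I/(MR²) = 0.5.
The rolling condition ω = v/R makes the rotational term ½I(v/R)² = ½kMv², so KE_total = ½(1+k)Mv² = (3/4)Mv².
Energy conservation: (3/4)Mv₀² + Mgh = (3/4)Mv², so v² = v₀² + 2gh/(1+k).
v = √(5.24² + 2×10×3.77/1.5) = √77.72 ≈ 8.82 m/s.

v ≈ 8.82 m/s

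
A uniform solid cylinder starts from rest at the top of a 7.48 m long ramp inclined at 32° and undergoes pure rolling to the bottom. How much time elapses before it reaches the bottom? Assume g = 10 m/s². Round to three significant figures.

t ≈ 2.06 s

With I = (1/2)MR², the ratio k = I/(MR²) is 0.5.
Newton's second law down the slope: Mg sinθ − f = Ma. The torque equation fR = Iα (with α = a/R) gives f = kMa.
Hence a = g sinθ/(1+k) = 10×sin32°/1.5 = 3.533 m/s².
With constant a from rest, t = √(2L/a) = √(2·7.48/3.533) ≈ 2.06 s.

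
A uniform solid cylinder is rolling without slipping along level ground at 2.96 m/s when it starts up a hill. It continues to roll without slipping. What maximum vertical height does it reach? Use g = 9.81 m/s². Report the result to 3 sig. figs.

h ≈ 0.670 m

Here I = (1/2)MR², so the shape factor k = I/(MR²) = 0.5.
Pure rolling means v = ωR; then KE = ½Mv² + ½I(v/R)² = ½(1+k)Mv² = (3/4)Mv².
At the top the kinetic energy is zero, so (3/4)Mv₀² = Mgh.
Thus h = (1+k)v₀²/(2g) = 1.5 × 2.96² / (2 × 9.81) ≈ 0.670 m.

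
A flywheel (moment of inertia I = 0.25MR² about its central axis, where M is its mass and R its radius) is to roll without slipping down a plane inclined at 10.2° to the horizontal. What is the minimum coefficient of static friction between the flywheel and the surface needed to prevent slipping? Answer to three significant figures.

The moment of inertia is 0.25MR², giving k ≡ I/(MR²) = 0.25.
Along the incline Mg sinθ − f = Ma, and torque about the center fR = Iα = kMR²(a/R) gives f = kMa.
These give a = g sinθ/(1+k) and the required friction f = kMg sinθ/(1+k).
The normal force is N = Mg cosθ, so μ_min = f/N = k tanθ/(1+k).
μ_min = 0.25 × tan10.2° / 1.25 ≈ 0.0360.

μ_min ≈ 0.0360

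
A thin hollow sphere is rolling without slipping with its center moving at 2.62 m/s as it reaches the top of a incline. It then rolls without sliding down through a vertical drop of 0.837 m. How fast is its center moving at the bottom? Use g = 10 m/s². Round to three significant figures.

v ≈ 4.11 m/s

Here I = (2/3)MR², so the shape factor k = I/(MR²) = 2/3.
Pure rolling means v = ωR; then KE = ½Mv² + ½I(v/R)² = ½(1+k)Mv² = (5/6)Mv².
Energy conservation: (5/6)Mv₀² + Mgh = (5/6)Mv², so v² = v₀² + 2gh/(1+k).
v = √(2.62² + 2×10×0.837/1.667) = √16.91 ≈ 4.11 m/s.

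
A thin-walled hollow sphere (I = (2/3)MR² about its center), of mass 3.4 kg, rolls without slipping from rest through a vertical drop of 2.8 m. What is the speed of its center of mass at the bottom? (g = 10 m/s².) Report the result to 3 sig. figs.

v ≈ 5.80 m/s

For this body I = (2/3)MR², i.e. k = I/(MR²) = 2/3.
Rolling without slipping gives ω = v/R, so the total kinetic energy is ½Mv² + ½Iω² = ½(1+k)Mv² = (5/6)Mv².
Energy conservation: Mgh = (5/6)Mv², so v = √(2gh/(1+k)) = √(2 × 10 × 2.8 / 1.667) ≈ 5.80 m/s.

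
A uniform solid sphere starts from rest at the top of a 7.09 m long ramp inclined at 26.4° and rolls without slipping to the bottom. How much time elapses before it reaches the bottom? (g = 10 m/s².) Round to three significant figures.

t ≈ 2.11 s

With I = (2/5)MR², the ratio k = I/(MR²) is 0.4.
Along the incline Mg sinθ − f = Ma, and torque about the center fR = Iα = kMR²(a/R) gives f = kMa.
Hence a = g sinθ/(1+k) = 10×sin26.4°/1.4 = 3.176 m/s².
With constant a from rest, t = √(2L/a) = √(2·7.09/3.176) ≈ 2.11 s.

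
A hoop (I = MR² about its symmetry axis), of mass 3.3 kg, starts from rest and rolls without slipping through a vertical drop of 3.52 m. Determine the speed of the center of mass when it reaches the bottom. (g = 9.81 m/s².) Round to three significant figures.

v ≈ 5.88 m/s

Here I = MR², so the shape factor k = I/(MR²) = 1.
Since it rolls without slipping, ω = v/R and KE = ½Mv² + ½Iω² = ½(1+k)Mv² = Mv².
Energy conservation: Mgh = Mv², so v = √(2gh/(1+k)) = √(2 × 9.81 × 3.52 / 2) ≈ 5.88 m/s.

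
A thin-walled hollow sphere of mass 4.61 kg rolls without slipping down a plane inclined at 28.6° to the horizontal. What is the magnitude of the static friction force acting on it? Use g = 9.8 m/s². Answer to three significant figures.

For this body I = (2/3)MR², i.e. k = I/(MR²) = 2/3.
Newton's second law down the slope: Mg sinθ − f = Ma. The torque equation fR = Iα (with α = a/R) gives f = kMa.
Combining, a = g sinθ/(1+k) and f = kMa = kMg sinθ/(1+k).
f = (2/3) × 4.61 × 9.8 × sin28.6° / 1.667 ≈ 8.65 N.

f ≈ 8.65 N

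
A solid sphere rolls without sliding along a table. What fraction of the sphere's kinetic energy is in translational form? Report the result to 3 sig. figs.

Here I = (2/5)MR², so the shape factor k = I/(MR²) = 0.4.
With ω = v/R, KE_trans = ½Mv² and KE_rot = ½Iω² = ½kMv², so KE_total = ½(1+k)Mv².
The translational fraction is therefore 1/(1+k) = 1/1.4 ≈ 0.714.

fraction ≈ 0.714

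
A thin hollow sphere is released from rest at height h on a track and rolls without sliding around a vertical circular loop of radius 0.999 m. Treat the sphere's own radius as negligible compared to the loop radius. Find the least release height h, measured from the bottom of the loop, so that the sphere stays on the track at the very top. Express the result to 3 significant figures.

h_min ≈ 2.83 m

With I = (2/3)MR², the ratio k = I/(MR²) is 2/3.
At the top, contact is just lost when gravity alone supplies the centripetal force: Mg = Mv_top²/r, i.e. v_top² = gr.
With ω = v/R, the kinetic energy at speed v is ½(1+k)Mv² = (5/6)Mv².
Energy conservation from release (height h) to the top (height 2r): Mgh = Mg(2r) + (5/6)M·gr.
Thus h_min = 2r + (1+k)r/2 = r(2 + 1.667/2) = 0.999 × 2.833 ≈ 2.83 m.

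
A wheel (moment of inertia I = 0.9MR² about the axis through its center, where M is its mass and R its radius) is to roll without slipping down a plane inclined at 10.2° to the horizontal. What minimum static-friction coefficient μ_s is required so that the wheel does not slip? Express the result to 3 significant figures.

Here I = 0.9MR², so the shape factor k = I/(MR²) = 0.9.
Translational: Mg sinθ − f = Ma. Rotational about the CM: fR = Iα = kMRa, so f = kMa.
These give a = g sinθ/(1+k) and the required friction f = kMg sinθ/(1+k).
The normal force is N = Mg cosθ, so μ_min = f/N = k tanθ/(1+k).
μ_min = 0.9 × tan10.2° / 1.9 ≈ 0.0852.

μ_min ≈ 0.0852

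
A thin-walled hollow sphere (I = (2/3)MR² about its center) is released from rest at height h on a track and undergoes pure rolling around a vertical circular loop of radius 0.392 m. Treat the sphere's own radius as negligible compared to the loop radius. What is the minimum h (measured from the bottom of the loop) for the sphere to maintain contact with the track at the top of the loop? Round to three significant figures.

With I = (2/3)MR², the ratio k = I/(MR²) is 2/3.
At the top, contact is just lost when gravity alone supplies the centripetal force: Mg = Mv_top²/r, i.e. v_top² = gr.
With ω = v/R, the kinetic energy at speed v is ½(1+k)Mv² = (5/6)Mv².
Energy conservation from release (height h) to the top (height 2r): Mgh = Mg(2r) + (5/6)M·gr.
Thus h_min = 2r + (1+k)r/2 = r(2 + 1.667/2) = 0.392 × 2.833 ≈ 1.11 m.

h_min ≈ 1.11 m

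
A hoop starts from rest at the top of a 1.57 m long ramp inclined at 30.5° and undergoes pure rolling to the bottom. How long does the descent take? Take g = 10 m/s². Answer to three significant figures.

Here I = MR², so the shape factor k = I/(MR²) = 1.
Along the incline Mg sinθ − f = Ma, and torque about the center fR = Iα = kMR²(a/R) gives f = kMa.
Hence a = g sinθ/(1+k) = 10×sin30.5°/2 = 2.538 m/s².
With constant a from rest, t = √(2L/a) = √(2·1.57/2.538) ≈ 1.11 s.

t ≈ 1.11 s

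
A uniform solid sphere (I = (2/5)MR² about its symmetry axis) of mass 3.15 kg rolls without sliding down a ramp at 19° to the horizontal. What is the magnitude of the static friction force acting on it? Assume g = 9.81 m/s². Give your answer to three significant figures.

With I = (2/5)MR², the ratio k = I/(MR²) is 0.4.
Along the incline Mg sinθ − f = Ma, and torque about the center fR = Iα = kMR²(a/R) gives f = kMa.
Combining, a = g sinθ/(1+k) and f = kMa = kMg sinθ/(1+k).
f = 0.4 × 3.15 × 9.81 × sin19° / 1.4 ≈ 2.87 N.

f ≈ 2.87 N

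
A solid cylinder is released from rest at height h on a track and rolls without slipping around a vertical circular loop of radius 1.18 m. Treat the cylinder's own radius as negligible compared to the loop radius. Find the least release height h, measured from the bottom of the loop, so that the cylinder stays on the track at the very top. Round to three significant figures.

h_min ≈ 3.25 m

Here I = (1/2)MR², so the shape factor k = I/(MR²) = 0.5.
At the top of the loop, the minimum-contact condition is Mg = Mv_top²/r, so v_top² = gr.
With ω = v/R, the kinetic energy at speed v is ½(1+k)Mv² = (3/4)Mv².
Energy conservation from release (height h) to the top (height 2r): Mgh = Mg(2r) + (3/4)M·gr.
Thus h_min = 2r + (1+k)r/2 = r(2 + 1.5/2) = 1.18 × 2.75 ≈ 3.25 m.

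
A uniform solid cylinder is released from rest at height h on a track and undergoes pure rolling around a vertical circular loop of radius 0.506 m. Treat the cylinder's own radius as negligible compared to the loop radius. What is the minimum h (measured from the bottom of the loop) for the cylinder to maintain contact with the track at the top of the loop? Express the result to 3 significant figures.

h_min ≈ 1.39 m

The moment of inertia is (1/2)MR², giving k ≡ I/(MR²) = 0.5.
At the top, contact is just lost when gravity alone supplies the centripetal force: Mg = Mv_top²/r, i.e. v_top² = gr.
With ω = v/R, the kinetic energy at speed v is ½(1+k)Mv² = (3/4)Mv².
Energy conservation from release (height h) to the top (height 2r): Mgh = Mg(2r) + (3/4)M·gr.
Thus h_min = 2r + (1+k)r/2 = r(2 + 1.5/2) = 0.506 × 2.75 ≈ 1.39 m.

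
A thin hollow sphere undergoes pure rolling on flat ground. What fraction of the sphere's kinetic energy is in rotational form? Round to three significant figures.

The moment of inertia is (2/3)MR², giving k ≡ I/(MR²) = 2/3.
Since ω = v/R, the translational part is ½Mv² and the rotational part is ½I(v/R)² = ½kMv²; the total is ½(1+k)Mv².
The rotational fraction is therefore k/(1+k) = (2/3)/1.667 ≈ 0.400.

fraction ≈ 0.400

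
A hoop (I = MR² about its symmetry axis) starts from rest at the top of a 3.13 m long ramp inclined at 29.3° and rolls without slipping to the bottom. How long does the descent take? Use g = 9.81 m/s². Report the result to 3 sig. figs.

With I = MR², the ratio k = I/(MR²) is 1.
Translational: Mg sinθ − f = Ma. Rotational about the CM: fR = Iα = kMRa, so f = kMa.
Hence a = g sinθ/(1+k) = 9.81×sin29.3°/2 = 2.4 m/s².
With constant a from rest, t = √(2L/a) = √(2·3.13/2.4) ≈ 1.61 s.

t ≈ 1.61 s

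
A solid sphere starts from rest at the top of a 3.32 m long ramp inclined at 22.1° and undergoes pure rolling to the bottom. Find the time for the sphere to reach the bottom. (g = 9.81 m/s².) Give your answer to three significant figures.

The moment of inertia is (2/5)MR², giving k ≡ I/(MR²) = 0.4.
Newton's second law down the slope: Mg sinθ − f = Ma. The torque equation fR = Iα (with α = a/R) gives f = kMa.
Hence a = g sinθ/(1+k) = 9.81×sin22.1°/1.4 = 2.636 m/s².
With constant a from rest, t = √(2L/a) = √(2·3.32/2.636) ≈ 1.59 s.

t ≈ 1.59 s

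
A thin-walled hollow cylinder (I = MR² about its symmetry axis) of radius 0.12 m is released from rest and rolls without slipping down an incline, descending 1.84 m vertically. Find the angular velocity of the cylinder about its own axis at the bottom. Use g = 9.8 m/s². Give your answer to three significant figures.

Here I = MR², so the shape factor k = I/(MR²) = 1.
Rolling without slipping gives ω = v/R, so the total kinetic energy is ½Mv² + ½Iω² = ½(1+k)Mv² = Mv².
Energy conservation Mgh = ½(1+k)Mv² gives v = √(2gh/(1+k)) = √(2 × 9.8 × 1.84 / 2) = 4.246 m/s.
Then ω = v/R = 4.246 / 0.12 ≈ 35.4 rad/s.

ω ≈ 35.4 rad/s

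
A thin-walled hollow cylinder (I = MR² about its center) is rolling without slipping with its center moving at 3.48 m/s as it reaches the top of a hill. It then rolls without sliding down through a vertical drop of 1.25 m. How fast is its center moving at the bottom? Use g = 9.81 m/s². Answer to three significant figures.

v ≈ 4.94 m/s

For this body I = MR², i.e. k = I/(MR²) = 1.
Pure rolling means v = ωR; then KE = ½Mv² + ½I(v/R)² = ½(1+k)Mv² = Mv².
Conserving energy between top and bottom: Mv² = Mv₀² + Mgh, hence v² = v₀² + 2gh/(1+k).
v = √(3.48² + 2×9.81×1.25/2) = √24.37 ≈ 4.94 m/s.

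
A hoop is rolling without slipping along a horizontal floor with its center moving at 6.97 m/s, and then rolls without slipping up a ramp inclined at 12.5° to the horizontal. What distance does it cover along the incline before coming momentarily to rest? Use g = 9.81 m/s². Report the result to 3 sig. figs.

For this body I = MR², i.e. k = I/(MR²) = 1.
Since it rolls without slipping, ω = v/R and KE = ½Mv² + ½Iω² = ½(1+k)Mv² = Mv².
Setting this equal to Mgh gives the vertical rise h = (1+k)v₀²/(2g) = 2×6.97²/(2×9.81) = 4.952 m.
The distance along the slope is d = h/sinθ = 4.952/sin12.5° ≈ 22.9 m.

d ≈ 22.9 m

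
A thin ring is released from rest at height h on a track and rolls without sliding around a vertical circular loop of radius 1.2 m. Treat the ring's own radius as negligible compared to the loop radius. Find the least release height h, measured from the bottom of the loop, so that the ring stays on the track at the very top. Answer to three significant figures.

h_min ≈ 3.60 m

The moment of inertia is MR², giving k ≡ I/(MR²) = 1.
At the top of the loop, the minimum-contact condition is Mg = Mv_top²/r, so v_top² = gr.
With ω = v/R, the kinetic energy at speed v is ½(1+k)Mv² = Mv².
Energy conservation from release (height h) to the top (height 2r): Mgh = Mg(2r) + M·gr.
Thus h_min = 2r + (1+k)r/2 = r(2 + 2/2) = 1.2 × 3 ≈ 3.60 m.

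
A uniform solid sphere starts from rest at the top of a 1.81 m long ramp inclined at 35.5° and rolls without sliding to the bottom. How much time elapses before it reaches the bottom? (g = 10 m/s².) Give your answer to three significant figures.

t ≈ 0.934 s

With I = (2/5)MR², the ratio k = I/(MR²) is 0.4.
Newton's second law down the slope: Mg sinθ − f = Ma. The torque equation fR = Iα (with α = a/R) gives f = kMa.
Hence a = g sinθ/(1+k) = 10×sin35.5°/1.4 = 4.148 m/s².
With constant a from rest, t = √(2L/a) = √(2·1.81/4.148) ≈ 0.934 s.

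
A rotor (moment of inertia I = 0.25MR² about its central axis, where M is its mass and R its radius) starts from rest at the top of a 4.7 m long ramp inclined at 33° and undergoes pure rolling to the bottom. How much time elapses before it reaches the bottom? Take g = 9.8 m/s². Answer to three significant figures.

t ≈ 1.48 s

The moment of inertia is 0.25MR², giving k ≡ I/(MR²) = 0.25.
Along the incline Mg sinθ − f = Ma, and torque about the center fR = Iα = kMR²(a/R) gives f = kMa.
Hence a = g sinθ/(1+k) = 9.8×sin33°/1.25 = 4.27 m/s².
With constant a from rest, t = √(2L/a) = √(2·4.7/4.27) ≈ 1.48 s.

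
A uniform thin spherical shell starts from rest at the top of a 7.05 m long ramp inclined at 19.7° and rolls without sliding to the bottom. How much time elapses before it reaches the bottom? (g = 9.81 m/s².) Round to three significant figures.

t ≈ 2.67 s

Here I = (2/3)MR², so the shape factor k = I/(MR²) = 2/3.
Along the incline Mg sinθ − f = Ma, and torque about the center fR = Iα = kMR²(a/R) gives f = kMa.
Hence a = g sinθ/(1+k) = 9.81×sin19.7°/1.667 = 1.984 m/s².
With constant a from rest, t = √(2L/a) = √(2·7.05/1.984) ≈ 2.67 s.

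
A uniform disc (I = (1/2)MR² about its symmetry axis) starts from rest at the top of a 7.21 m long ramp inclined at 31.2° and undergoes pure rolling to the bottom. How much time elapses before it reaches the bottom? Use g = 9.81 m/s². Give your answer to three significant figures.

For this body I = (1/2)MR², i.e. k = I/(MR²) = 0.5.
Newton's second law down the slope: Mg sinθ − f = Ma. The torque equation fR = Iα (with α = a/R) gives f = kMa.
Hence a = g sinθ/(1+k) = 9.81×sin31.2°/1.5 = 3.388 m/s².
Starting from rest, L = ½at², so t = √(2L/a) = √(2×7.21/3.388) ≈ 2.06 s.

t ≈ 2.06 s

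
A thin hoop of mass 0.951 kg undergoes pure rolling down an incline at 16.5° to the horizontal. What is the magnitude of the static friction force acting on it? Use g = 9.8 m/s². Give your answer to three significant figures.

f ≈ 1.32 N

The moment of inertia is MR², giving k ≡ I/(MR²) = 1.
Along the incline Mg sinθ − f = Ma, and torque about the center fR = Iα = kMR²(a/R) gives f = kMa.
Combining, a = g sinθ/(1+k) and f = kMa = kMg sinθ/(1+k).
f = 1 × 0.951 × 9.8 × sin16.5° / 2 ≈ 1.32 N.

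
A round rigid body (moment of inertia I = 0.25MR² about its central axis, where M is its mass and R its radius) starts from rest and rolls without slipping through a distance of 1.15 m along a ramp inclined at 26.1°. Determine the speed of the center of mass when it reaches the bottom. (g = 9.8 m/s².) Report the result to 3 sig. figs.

v ≈ 2.82 m/s

For this body I = 0.25MR², i.e. k = I/(MR²) = 0.25.
Since it rolls without slipping, ω = v/R and KE = ½Mv² + ½Iω² = ½(1+k)Mv² = (5/8)Mv².
The vertical drop is h = L sinθ = 1.15 × sin26.1° = 0.5059 m.
Energy conservation: Mgh = (5/8)Mv², so v = √(2gh/(1+k)) = √(2 × 9.8 × 0.5059 / 1.25) ≈ 2.82 m/s.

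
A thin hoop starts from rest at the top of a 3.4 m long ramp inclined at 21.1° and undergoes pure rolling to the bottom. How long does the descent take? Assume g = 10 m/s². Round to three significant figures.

t ≈ 1.94 s

The moment of inertia is MR², giving k ≡ I/(MR²) = 1.
Newton's second law down the slope: Mg sinθ − f = Ma. The torque equation fR = Iα (with α = a/R) gives f = kMa.
Hence a = g sinθ/(1+k) = 10×sin21.1°/2 = 1.8 m/s².
Starting from rest, L = ½at², so t = √(2L/a) = √(2×3.4/1.8) ≈ 1.94 s.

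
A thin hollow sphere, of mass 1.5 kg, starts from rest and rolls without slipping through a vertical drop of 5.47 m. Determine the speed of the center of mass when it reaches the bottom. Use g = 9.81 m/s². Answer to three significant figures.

Here I = (2/3)MR², so the shape factor k = I/(MR²) = 2/3.
Rolling without slipping gives ω = v/R, so the total kinetic energy is ½Mv² + ½Iω² = ½(1+k)Mv² = (5/6)Mv².
Energy conservation: Mgh = (5/6)Mv², so v = √(2gh/(1+k)) = √(2 × 9.81 × 5.47 / 1.667) ≈ 8.02 m/s.

v ≈ 8.02 m/s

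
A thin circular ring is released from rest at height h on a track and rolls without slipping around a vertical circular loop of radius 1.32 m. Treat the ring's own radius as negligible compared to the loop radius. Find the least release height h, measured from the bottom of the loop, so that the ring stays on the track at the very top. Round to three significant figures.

With I = MR², the ratio k = I/(MR²) is 1.
At the top of the loop, the minimum-contact condition is Mg = Mv_top²/r, so v_top² = gr.
With ω = v/R, the kinetic energy at speed v is ½(1+k)Mv² = Mv².
Energy conservation from release (height h) to the top (height 2r): Mgh = Mg(2r) + M·gr.
Thus h_min = 2r + (1+k)r/2 = r(2 + 2/2) = 1.32 × 3 ≈ 3.96 m.

h_min ≈ 3.96 m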